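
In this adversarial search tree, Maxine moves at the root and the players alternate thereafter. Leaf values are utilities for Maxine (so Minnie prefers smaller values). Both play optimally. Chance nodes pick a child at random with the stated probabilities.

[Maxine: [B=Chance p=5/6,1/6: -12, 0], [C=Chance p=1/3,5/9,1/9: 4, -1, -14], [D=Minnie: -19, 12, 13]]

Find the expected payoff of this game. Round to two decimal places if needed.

-0.78

B (Chance): 5/6·-12 + 1/6·0 = -10
C (Chance): 1/3·4 + 5/9·-1 + 1/9·-14 = -0.78
D (Minnie): min(-19, 12, 13) = -19
Root (Maxine): max(-10, -0.78, -19) = -0.78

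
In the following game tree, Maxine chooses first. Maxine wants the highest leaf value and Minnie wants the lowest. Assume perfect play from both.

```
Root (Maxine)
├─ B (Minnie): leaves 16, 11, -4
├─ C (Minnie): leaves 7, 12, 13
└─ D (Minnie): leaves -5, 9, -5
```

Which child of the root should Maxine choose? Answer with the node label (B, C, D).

C

B (Minnie): min(16, 11, -4) = -4
C (Minnie): min(7, 12, 13) = 7
D (Minnie): min(-5, 9, -5) = -5
Root (Maxine): max(-4, 7, -5) = 7
Maxine picks the child with the highest value: C (value 7).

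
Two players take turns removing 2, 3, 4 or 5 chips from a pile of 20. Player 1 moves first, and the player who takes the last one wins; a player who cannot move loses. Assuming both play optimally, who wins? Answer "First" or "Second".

Mark each pile size as W (mover wins) or L (mover loses):
i:   0  1  2  3  4  5  6  7  8  9 10 11 12 13 14 15 16 17 18 19 20
     L  L  W  W  W  W  W  L  L  W  W  W  W  W  L  L  W  W  W  W  W
Position 20 is W, so the first player wins.

First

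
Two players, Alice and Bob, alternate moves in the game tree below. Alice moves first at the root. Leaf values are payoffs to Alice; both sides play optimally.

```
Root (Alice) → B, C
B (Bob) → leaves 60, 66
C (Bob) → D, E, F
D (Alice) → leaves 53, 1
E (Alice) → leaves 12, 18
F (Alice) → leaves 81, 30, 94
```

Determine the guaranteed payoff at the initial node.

B (Bob): min(60, 66) = 60
D (Alice): max(53, 1) = 53
E (Alice): max(12, 18) = 18
F (Alice): max(81, 30, 94) = 94
C (Bob): min(53, 18, 94) = 18
Root (Alice): max(60, 18) = 60

60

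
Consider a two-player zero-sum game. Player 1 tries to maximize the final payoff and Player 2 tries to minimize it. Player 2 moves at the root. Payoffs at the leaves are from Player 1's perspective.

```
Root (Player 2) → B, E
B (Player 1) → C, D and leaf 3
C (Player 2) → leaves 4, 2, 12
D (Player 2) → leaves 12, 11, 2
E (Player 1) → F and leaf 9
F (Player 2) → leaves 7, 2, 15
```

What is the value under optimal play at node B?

3

C: min(4, 2, 12) = 2
D: min(12, 11, 2) = 2
B: max(2, 2, 3) = 3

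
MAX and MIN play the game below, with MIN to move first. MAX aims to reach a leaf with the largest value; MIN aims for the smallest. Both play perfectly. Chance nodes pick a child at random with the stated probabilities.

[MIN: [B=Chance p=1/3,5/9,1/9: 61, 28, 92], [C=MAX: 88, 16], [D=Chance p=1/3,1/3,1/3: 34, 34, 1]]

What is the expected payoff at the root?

23

B (Chance): 1/3·61 + 5/9·28 + 1/9·92 = 46.11
C (MAX): max(88, 16) = 88
D (Chance): 1/3·34 + 1/3·34 + 1/3·1 = 23
Root (MIN): min(46.11, 88, 23) = 23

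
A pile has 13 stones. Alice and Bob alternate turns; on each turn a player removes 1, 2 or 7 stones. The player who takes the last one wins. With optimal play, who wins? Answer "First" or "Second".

First

Positions where the player to move wins (W) vs loses (L):
i:   0  1  2  3  4  5  6  7  8  9 10 11 12 13
     L  W  W  L  W  W  L  W  W  L  W  W  L  W
Position 13 is W, so the first player wins.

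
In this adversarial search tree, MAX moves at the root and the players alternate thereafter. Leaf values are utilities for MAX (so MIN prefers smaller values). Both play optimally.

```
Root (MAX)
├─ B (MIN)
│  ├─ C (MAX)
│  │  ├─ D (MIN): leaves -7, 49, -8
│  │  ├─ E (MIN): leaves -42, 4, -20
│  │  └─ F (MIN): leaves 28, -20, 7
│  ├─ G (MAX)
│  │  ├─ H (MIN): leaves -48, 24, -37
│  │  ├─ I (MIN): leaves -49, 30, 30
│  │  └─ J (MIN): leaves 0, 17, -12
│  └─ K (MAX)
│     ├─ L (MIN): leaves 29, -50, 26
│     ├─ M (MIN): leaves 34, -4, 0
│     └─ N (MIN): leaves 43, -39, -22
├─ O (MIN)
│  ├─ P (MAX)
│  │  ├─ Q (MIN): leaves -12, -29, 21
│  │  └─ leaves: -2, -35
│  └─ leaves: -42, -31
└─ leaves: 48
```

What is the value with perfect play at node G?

H: min(-48, 24, -37) = -48
I: min(-49, 30, 30) = -49
J: min(0, 17, -12) = -12
G: max(-48, -49, -12) = -12

-12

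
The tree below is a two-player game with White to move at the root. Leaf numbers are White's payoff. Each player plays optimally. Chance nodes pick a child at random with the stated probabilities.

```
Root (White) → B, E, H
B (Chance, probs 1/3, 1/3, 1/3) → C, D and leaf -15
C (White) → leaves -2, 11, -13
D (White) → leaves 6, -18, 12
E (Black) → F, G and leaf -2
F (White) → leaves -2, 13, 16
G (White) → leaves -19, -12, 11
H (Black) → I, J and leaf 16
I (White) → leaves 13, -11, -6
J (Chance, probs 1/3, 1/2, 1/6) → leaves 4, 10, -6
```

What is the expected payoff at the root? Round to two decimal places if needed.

5.33

C (White): max(-2, 11, -13) = 11
D (White): max(6, -18, 12) = 12
B (Chance): 1/3·11 + 1/3·12 + 1/3·-15 = 2.67
F (White): max(-2, 13, 16) = 16
G (White): max(-19, -12, 11) = 11
E (Black): min(16, 11, -2) = -2
I (White): max(13, -11, -6) = 13
J (Chance): 1/3·4 + 1/2·10 + 1/6·-6 = 5.33
H (Black): min(13, 5.33, 16) = 5.33
Root (White): max(2.67, -2, 5.33) = 5.33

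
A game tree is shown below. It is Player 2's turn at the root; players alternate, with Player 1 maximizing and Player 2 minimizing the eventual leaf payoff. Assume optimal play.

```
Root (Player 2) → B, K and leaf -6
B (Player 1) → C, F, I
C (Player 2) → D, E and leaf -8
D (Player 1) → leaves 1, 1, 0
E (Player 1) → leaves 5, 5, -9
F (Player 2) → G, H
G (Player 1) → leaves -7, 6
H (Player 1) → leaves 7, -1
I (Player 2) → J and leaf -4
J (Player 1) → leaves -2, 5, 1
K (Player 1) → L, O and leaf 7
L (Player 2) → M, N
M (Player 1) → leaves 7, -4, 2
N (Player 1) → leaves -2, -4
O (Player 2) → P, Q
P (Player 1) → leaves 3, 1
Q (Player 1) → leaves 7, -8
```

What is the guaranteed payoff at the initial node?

-6

D (Player 1): max(1, 1, 0) = 1
E (Player 1): max(5, 5, -9) = 5
C (Player 2): min(1, 5, -8) = -8
G (Player 1): max(-7, 6) = 6
H (Player 1): max(7, -1) = 7
F (Player 2): min(6, 7) = 6
J (Player 1): max(-2, 5, 1) = 5
I (Player 2): min(5, -4) = -4
B (Player 1): max(-8, 6, -4) = 6
M (Player 1): max(7, -4, 2) = 7
N (Player 1): max(-2, -4) = -2
L (Player 2): min(7, -2) = -2
P (Player 1): max(3, 1) = 3
Q (Player 1): max(7, -8) = 7
O (Player 2): min(3, 7) = 3
K (Player 1): max(-2, 3, 7) = 7
Root (Player 2): min(6, 7, -6) = -6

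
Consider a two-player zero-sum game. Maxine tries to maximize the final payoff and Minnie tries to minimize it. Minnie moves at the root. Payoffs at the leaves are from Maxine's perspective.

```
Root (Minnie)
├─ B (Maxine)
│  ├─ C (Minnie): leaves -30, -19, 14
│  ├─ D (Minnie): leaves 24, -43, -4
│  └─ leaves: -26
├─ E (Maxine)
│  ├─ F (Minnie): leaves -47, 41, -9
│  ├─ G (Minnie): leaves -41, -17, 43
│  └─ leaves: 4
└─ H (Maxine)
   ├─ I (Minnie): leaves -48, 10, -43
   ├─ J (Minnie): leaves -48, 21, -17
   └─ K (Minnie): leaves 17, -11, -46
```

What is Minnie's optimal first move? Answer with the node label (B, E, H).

H

C (Minnie): min(-30, -19, 14) = -30
D (Minnie): min(24, -43, -4) = -43
B (Maxine): max(-30, -43, -26) = -26
F (Minnie): min(-47, 41, -9) = -47
G (Minnie): min(-41, -17, 43) = -41
E (Maxine): max(-47, -41, 4) = 4
I (Minnie): min(-48, 10, -43) = -48
J (Minnie): min(-48, 21, -17) = -48
K (Minnie): min(17, -11, -46) = -46
H (Maxine): max(-48, -48, -46) = -46
Root (Minnie): min(-26, 4, -46) = -46
Minnie picks the child with the lowest value: H (value -46).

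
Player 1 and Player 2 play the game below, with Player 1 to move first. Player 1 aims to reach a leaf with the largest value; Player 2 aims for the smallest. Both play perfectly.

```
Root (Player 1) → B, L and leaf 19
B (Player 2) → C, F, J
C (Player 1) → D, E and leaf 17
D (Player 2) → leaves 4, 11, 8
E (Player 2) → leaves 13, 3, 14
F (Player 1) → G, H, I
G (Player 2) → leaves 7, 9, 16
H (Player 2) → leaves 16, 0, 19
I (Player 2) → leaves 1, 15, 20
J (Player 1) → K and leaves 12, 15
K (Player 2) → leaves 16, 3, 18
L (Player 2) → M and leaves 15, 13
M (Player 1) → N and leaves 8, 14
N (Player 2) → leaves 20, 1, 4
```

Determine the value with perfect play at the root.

D (Player 2): min(4, 11, 8) = 4
E (Player 2): min(13, 3, 14) = 3
C (Player 1): max(4, 3, 17) = 17
G (Player 2): min(7, 9, 16) = 7
H (Player 2): min(16, 0, 19) = 0
I (Player 2): min(1, 15, 20) = 1
F (Player 1): max(7, 0, 1) = 7
K (Player 2): min(16, 3, 18) = 3
J (Player 1): max(3, 12, 15) = 15
B (Player 2): min(17, 7, 15) = 7
N (Player 2): min(20, 1, 4) = 1
M (Player 1): max(1, 8, 14) = 14
L (Player 2): min(14, 15, 13) = 13
Root (Player 1): max(7, 13, 19) = 19

19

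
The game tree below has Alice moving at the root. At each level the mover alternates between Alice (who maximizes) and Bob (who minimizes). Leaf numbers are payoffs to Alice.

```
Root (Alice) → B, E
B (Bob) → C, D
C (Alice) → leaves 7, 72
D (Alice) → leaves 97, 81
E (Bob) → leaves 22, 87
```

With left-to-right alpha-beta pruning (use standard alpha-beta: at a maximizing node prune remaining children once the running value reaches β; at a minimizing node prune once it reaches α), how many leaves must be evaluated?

C [α=-∞,β=+∞]: v=72
D [α=-∞,β=72]: v=97 after child 1 ≥ β → β-cutoff, skip 1
B [α=-∞,β=+∞]: v=72
E [α=72,β=+∞]: v=22 after child 1 ≤ α → α-cutoff, skip 1
Root [α=-∞,β=+∞]: v=72
Leaves evaluated: 4 of 6.

4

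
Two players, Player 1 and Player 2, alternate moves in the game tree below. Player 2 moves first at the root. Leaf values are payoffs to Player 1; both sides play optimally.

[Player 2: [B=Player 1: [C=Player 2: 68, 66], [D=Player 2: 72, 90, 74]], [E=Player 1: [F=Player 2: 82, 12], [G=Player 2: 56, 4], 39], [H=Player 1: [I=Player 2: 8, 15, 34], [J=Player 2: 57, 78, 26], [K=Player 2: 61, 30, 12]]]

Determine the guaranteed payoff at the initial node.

C (Player 2): min(68, 66) = 66
D (Player 2): min(72, 90, 74) = 72
B (Player 1): max(66, 72) = 72
F (Player 2): min(82, 12) = 12
G (Player 2): min(56, 4) = 4
E (Player 1): max(12, 4, 39) = 39
I (Player 2): min(8, 15, 34) = 8
J (Player 2): min(57, 78, 26) = 26
K (Player 2): min(61, 30, 12) = 12
H (Player 1): max(8, 26, 12) = 26
Root (Player 2): min(72, 39, 26) = 26

26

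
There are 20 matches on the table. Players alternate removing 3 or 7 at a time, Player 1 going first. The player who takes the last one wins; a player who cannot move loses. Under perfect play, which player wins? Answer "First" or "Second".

Second

Positions where the player to move wins (W) vs loses (L):
i:   0  1  2  3  4  5  6  7  8  9 10 11 12 13 14 15 16 17 18 19 20
     L  L  L  W  W  W  L  W  W  W  L  L  L  W  W  W  L  W  W  W  L
Position 20 is L, so the second player wins.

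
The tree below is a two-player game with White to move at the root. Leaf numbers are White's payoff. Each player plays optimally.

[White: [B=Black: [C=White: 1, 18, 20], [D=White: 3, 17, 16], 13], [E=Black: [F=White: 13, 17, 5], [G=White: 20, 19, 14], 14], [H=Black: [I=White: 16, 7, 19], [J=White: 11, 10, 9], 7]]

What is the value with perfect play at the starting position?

14

C (White): max(1, 18, 20) = 20
D (White): max(3, 17, 16) = 17
B (Black): min(20, 17, 13) = 13
F (White): max(13, 17, 5) = 17
G (White): max(20, 19, 14) = 20
E (Black): min(17, 20, 14) = 14
I (White): max(16, 7, 19) = 19
J (White): max(11, 10, 9) = 11
H (Black): min(19, 11, 7) = 7
Root (White): max(13, 14, 7) = 14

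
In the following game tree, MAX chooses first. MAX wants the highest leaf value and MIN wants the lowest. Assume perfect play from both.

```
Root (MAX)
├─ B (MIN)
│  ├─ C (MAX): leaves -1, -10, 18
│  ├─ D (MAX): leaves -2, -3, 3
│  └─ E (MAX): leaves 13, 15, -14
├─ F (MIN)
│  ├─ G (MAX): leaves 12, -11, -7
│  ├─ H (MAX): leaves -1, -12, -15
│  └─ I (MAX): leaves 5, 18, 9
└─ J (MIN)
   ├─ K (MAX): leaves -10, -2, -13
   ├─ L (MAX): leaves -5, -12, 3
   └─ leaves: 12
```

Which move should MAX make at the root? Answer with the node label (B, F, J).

C (MAX): max(-1, -10, 18) = 18
D (MAX): max(-2, -3, 3) = 3
E (MAX): max(13, 15, -14) = 15
B (MIN): min(18, 3, 15) = 3
G (MAX): max(12, -11, -7) = 12
H (MAX): max(-1, -12, -15) = -1
I (MAX): max(5, 18, 9) = 18
F (MIN): min(12, -1, 18) = -1
K (MAX): max(-10, -2, -13) = -2
L (MAX): max(-5, -12, 3) = 3
J (MIN): min(-2, 3, 12) = -2
Root (MAX): max(3, -1, -2) = 3
MAX picks the child with the highest value: B (value 3).

B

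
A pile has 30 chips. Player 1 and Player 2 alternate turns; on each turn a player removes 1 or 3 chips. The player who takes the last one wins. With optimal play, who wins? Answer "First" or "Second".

Second

W/L table (W = player to move can force a win):
i:   0  1  2  3  4  5  6  7  8  9 10 11 12 13 14 15 16 17 18 19 20 21 22 23 24 25 26 27 28 29 30
     L  W  L  W  L  W  L  W  L  W  L  W  L  W  L  W  L  W  L  W  L  W  L  W  L  W  L  W  L  W  L
Position 30 is L, so the second player wins.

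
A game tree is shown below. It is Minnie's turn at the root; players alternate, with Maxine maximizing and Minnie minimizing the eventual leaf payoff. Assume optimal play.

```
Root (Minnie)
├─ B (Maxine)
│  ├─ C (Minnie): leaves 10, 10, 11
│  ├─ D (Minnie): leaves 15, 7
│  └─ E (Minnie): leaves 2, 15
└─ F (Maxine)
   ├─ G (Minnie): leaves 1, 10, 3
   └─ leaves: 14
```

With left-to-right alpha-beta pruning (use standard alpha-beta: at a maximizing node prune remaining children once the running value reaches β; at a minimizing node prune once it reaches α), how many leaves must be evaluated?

10

C [α=-∞,β=+∞]: v=10
D [α=10,β=+∞]: v=7
E [α=10,β=+∞]: v=2 after child 1 ≤ α → α-cutoff, skip 1
B [α=-∞,β=+∞]: v=10
G [α=-∞,β=10]: v=1
F [α=-∞,β=10]: v=14
Root [α=-∞,β=+∞]: v=10
Leaves evaluated: 10 of 11.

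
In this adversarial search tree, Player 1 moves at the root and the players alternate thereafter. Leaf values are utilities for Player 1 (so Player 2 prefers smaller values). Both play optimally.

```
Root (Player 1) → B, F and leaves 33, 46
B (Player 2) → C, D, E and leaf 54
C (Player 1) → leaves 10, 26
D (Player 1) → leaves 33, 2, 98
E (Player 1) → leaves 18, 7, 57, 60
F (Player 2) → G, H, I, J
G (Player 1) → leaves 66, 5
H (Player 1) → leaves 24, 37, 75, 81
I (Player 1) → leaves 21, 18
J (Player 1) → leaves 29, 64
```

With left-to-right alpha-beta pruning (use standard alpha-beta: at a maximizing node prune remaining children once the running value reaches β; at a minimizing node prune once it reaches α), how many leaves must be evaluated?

16

C [α=-∞,β=+∞]: v=26
D [α=-∞,β=26]: v=33 after child 1 ≥ β → β-cutoff, skip 2
E [α=-∞,β=26]: v=57 after child 3 ≥ β → β-cutoff, skip 1
B [α=-∞,β=+∞]: v=26
G [α=26,β=+∞]: v=66
H [α=26,β=66]: v=75 after child 3 ≥ β → β-cutoff, skip 1
I [α=26,β=66]: v=21
F [α=26,β=+∞]: v=21 after child 3 ≤ α → α-cutoff, skip 1
Root [α=-∞,β=+∞]: v=46
Leaves evaluated: 16 of 22.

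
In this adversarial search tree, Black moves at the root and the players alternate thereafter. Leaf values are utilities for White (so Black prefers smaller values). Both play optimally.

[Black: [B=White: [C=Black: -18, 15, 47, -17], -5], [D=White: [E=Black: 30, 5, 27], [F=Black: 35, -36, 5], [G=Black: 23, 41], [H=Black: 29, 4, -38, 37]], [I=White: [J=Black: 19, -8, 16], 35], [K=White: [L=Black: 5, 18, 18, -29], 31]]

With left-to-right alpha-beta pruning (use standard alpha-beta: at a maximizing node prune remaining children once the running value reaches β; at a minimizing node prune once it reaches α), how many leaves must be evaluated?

C [α=-∞,β=+∞]: v=-18
B [α=-∞,β=+∞]: v=-5
E [α=-∞,β=-5]: v=5
D [α=-∞,β=-5]: v=5 after child 1 ≥ β → β-cutoff, skip 3
J [α=-∞,β=-5]: v=-8
I [α=-∞,β=-5]: v=35
L [α=-∞,β=-5]: v=-29
K [α=-∞,β=-5]: v=31
Root [α=-∞,β=+∞]: v=-5
Leaves evaluated: 17 of 26.

17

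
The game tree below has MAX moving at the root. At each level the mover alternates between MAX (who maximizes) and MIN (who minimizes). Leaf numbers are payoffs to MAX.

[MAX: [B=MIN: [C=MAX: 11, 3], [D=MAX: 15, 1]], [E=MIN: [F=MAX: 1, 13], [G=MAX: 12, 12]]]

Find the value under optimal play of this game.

12

C (MAX): max(11, 3) = 11
D (MAX): max(15, 1) = 15
B (MIN): min(11, 15) = 11
F (MAX): max(1, 13) = 13
G (MAX): max(12, 12) = 12
E (MIN): min(13, 12) = 12
Root (MAX): max(11, 12) = 12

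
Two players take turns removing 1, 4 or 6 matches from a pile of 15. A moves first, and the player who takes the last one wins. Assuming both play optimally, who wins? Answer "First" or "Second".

Positions where the player to move wins (W) vs loses (L):
i:   0  1  2  3  4  5  6  7  8  9 10 11 12 13 14 15
     L  W  L  W  W  L  W  L  W  W  L  W  L  W  W  L
Position 15 is L, so the second player wins.

Second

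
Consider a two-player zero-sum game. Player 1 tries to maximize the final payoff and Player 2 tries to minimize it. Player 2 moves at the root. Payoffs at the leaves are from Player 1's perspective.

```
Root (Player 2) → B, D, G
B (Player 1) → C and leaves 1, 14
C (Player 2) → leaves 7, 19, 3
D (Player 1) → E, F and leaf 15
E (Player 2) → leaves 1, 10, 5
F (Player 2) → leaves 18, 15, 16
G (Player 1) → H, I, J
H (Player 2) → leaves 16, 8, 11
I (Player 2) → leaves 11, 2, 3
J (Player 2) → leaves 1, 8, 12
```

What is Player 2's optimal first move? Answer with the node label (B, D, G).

C (Player 2): min(7, 19, 3) = 3
B (Player 1): max(3, 1, 14) = 14
E (Player 2): min(1, 10, 5) = 1
F (Player 2): min(18, 15, 16) = 15
D (Player 1): max(1, 15, 15) = 15
H (Player 2): min(16, 8, 11) = 8
I (Player 2): min(11, 2, 3) = 2
J (Player 2): min(1, 8, 12) = 1
G (Player 1): max(8, 2, 1) = 8
Root (Player 2): min(14, 15, 8) = 8
Player 2 picks the child with the lowest value: G (value 8).

G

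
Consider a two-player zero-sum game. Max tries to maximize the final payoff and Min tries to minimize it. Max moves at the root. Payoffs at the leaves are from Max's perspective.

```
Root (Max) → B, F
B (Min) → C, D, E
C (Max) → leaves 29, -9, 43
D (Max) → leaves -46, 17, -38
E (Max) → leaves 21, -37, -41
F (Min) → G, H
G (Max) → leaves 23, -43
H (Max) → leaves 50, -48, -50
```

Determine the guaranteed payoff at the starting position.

C (Max): max(29, -9, 43) = 43
D (Max): max(-46, 17, -38) = 17
E (Max): max(21, -37, -41) = 21
B (Min): min(43, 17, 21) = 17
G (Max): max(23, -43) = 23
H (Max): max(50, -48, -50) = 50
F (Min): min(23, 50) = 23
Root (Max): max(17, 23) = 23

23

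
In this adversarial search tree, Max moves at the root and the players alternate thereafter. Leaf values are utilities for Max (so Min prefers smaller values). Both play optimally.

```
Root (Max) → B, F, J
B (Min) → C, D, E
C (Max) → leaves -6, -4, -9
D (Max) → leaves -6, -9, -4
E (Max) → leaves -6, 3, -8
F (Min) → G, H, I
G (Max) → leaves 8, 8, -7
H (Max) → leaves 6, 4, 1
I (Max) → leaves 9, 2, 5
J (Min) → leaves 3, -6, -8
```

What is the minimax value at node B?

-4

C: max(-6, -4, -9) = -4
D: max(-6, -9, -4) = -4
E: max(-6, 3, -8) = 3
B: min(-4, -4, 3) = -4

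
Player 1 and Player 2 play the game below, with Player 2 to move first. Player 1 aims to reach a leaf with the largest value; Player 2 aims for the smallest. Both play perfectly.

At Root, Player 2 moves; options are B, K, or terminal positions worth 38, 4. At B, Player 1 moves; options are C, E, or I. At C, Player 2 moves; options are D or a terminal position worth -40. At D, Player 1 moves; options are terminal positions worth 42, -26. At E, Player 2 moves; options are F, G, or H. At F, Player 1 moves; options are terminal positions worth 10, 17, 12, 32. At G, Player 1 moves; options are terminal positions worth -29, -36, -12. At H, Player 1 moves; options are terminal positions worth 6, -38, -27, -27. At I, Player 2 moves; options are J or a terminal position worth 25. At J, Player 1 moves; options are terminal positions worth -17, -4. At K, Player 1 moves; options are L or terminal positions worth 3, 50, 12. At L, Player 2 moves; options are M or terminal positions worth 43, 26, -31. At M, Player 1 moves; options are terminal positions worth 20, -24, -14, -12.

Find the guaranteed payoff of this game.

-4

D (Player 1): max(42, -26) = 42
C (Player 2): min(42, -40) = -40
F (Player 1): max(10, 17, 12, 32) = 32
G (Player 1): max(-29, -36, -12) = -12
H (Player 1): max(6, -38, -27, -27) = 6
E (Player 2): min(32, -12, 6) = -12
J (Player 1): max(-17, -4) = -4
I (Player 2): min(-4, 25) = -4
B (Player 1): max(-40, -12, -4) = -4
M (Player 1): max(20, -24, -14, -12) = 20
L (Player 2): min(20, 43, 26, -31) = -31
K (Player 1): max(-31, 3, 50, 12) = 50
Root (Player 2): min(-4, 50, 38, 4) = -4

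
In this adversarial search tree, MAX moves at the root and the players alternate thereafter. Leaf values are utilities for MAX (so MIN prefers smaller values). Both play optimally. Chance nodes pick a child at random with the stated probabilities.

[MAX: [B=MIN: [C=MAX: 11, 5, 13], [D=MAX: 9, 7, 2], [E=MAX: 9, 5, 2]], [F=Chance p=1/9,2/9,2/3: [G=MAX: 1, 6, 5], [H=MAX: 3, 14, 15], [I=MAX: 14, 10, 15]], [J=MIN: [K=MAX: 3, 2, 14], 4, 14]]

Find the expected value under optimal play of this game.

C (MAX): max(11, 5, 13) = 13
D (MAX): max(9, 7, 2) = 9
E (MAX): max(9, 5, 2) = 9
B (MIN): min(13, 9, 9) = 9
G (MAX): max(1, 6, 5) = 6
H (MAX): max(3, 14, 15) = 15
I (MAX): max(14, 10, 15) = 15
F (Chance): 1/9·6 + 2/9·15 + 2/3·15 = 14
K (MAX): max(3, 2, 14) = 14
J (MIN): min(14, 4, 14) = 4
Root (MAX): max(9, 14, 4) = 14

14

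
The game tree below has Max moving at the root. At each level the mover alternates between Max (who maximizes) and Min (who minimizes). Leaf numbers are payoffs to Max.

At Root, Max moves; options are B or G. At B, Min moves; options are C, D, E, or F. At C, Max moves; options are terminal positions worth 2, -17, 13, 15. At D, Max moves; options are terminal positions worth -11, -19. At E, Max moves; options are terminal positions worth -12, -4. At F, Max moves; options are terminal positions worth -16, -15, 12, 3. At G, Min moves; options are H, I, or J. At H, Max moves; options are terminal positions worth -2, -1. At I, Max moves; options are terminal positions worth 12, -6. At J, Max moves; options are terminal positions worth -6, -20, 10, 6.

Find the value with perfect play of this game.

-1

C (Max): max(2, -17, 13, 15) = 15
D (Max): max(-11, -19) = -11
E (Max): max(-12, -4) = -4
F (Max): max(-16, -15, 12, 3) = 12
B (Min): min(15, -11, -4, 12) = -11
H (Max): max(-2, -1) = -1
I (Max): max(12, -6) = 12
J (Max): max(-6, -20, 10, 6) = 10
G (Min): min(-1, 12, 10) = -1
Root (Max): max(-11, -1) = -1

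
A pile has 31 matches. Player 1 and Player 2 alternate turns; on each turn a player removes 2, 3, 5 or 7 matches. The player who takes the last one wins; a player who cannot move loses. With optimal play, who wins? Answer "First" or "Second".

First

Compute winning (W) and losing (L) positions by backward induction:
i:   0  1  2  3  4  5  6  7  8  9 10 11 12 13 14 15 16 17 18 19 20 21 22 23 24 25 26 27 28 29 30 31
     L  L  W  W  W  W  W  W  W  L  L  W  W  W  W  W  W  W  L  L  W  W  W  W  W  W  W  L  L  W  W  W
Position 31 is W, so the first player wins.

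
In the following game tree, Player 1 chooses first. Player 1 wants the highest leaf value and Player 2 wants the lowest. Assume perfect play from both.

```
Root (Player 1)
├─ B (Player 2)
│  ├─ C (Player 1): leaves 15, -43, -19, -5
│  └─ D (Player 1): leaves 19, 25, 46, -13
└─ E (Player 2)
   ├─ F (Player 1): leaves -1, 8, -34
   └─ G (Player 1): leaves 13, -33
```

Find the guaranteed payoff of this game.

15

C (Player 1): max(15, -43, -19, -5) = 15
D (Player 1): max(19, 25, 46, -13) = 46
B (Player 2): min(15, 46) = 15
F (Player 1): max(-1, 8, -34) = 8
G (Player 1): max(13, -33) = 13
E (Player 2): min(8, 13) = 8
Root (Player 1): max(15, 8) = 15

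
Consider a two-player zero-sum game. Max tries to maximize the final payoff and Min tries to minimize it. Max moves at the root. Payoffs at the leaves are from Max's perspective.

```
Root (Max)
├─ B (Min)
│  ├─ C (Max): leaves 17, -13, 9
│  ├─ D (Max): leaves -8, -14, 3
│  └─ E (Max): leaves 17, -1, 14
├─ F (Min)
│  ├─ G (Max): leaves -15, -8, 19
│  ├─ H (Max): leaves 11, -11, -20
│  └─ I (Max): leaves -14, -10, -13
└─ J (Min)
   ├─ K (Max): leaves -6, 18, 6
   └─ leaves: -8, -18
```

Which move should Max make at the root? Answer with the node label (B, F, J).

C (Max): max(17, -13, 9) = 17
D (Max): max(-8, -14, 3) = 3
E (Max): max(17, -1, 14) = 17
B (Min): min(17, 3, 17) = 3
G (Max): max(-15, -8, 19) = 19
H (Max): max(11, -11, -20) = 11
I (Max): max(-14, -10, -13) = -10
F (Min): min(19, 11, -10) = -10
K (Max): max(-6, 18, 6) = 18
J (Min): min(18, -8, -18) = -18
Root (Max): max(3, -10, -18) = 3
Max picks the child with the highest value: B (value 3).

B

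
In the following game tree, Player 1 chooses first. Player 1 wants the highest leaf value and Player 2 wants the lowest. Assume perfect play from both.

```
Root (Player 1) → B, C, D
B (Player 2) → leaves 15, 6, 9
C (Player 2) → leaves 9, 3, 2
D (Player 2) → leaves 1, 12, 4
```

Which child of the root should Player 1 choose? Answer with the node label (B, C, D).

B

B (Player 2): min(15, 6, 9) = 6
C (Player 2): min(9, 3, 2) = 2
D (Player 2): min(1, 12, 4) = 1
Root (Player 1): max(6, 2, 1) = 6
Player 1 picks the child with the highest value: B (value 6).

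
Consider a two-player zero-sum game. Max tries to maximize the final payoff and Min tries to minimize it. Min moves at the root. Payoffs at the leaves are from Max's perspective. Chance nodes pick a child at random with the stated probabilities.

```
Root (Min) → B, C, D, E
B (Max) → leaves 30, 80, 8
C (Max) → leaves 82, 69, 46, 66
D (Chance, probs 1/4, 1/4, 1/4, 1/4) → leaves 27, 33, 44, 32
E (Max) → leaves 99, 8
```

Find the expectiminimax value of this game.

B (Max): max(30, 80, 8) = 80
C (Max): max(82, 69, 46, 66) = 82
D (Chance): 1/4·27 + 1/4·33 + 1/4·44 + 1/4·32 = 34
E (Max): max(99, 8) = 99
Root (Min): min(80, 82, 34, 99) = 34

34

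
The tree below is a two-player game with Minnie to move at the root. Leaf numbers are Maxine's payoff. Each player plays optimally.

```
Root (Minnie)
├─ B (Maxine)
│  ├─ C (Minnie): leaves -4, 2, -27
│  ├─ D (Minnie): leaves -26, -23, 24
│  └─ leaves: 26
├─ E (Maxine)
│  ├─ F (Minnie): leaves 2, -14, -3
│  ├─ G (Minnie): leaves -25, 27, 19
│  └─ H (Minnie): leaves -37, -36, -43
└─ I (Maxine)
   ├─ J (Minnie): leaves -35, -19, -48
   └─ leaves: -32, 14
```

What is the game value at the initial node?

-14

C (Minnie): min(-4, 2, -27) = -27
D (Minnie): min(-26, -23, 24) = -26
B (Maxine): max(-27, -26, 26) = 26
F (Minnie): min(2, -14, -3) = -14
G (Minnie): min(-25, 27, 19) = -25
H (Minnie): min(-37, -36, -43) = -43
E (Maxine): max(-14, -25, -43) = -14
J (Minnie): min(-35, -19, -48) = -48
I (Maxine): max(-48, -32, 14) = 14
Root (Minnie): min(26, -14, 14) = -14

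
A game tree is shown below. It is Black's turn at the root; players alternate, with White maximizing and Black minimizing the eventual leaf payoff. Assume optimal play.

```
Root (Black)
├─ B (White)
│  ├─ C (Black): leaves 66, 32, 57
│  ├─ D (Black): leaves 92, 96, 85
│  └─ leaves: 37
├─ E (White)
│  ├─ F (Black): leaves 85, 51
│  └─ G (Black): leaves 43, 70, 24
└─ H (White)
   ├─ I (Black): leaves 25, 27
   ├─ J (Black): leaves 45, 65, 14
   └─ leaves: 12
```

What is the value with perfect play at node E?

F: min(85, 51) = 51
G: min(43, 70, 24) = 24
E: max(51, 24) = 51

51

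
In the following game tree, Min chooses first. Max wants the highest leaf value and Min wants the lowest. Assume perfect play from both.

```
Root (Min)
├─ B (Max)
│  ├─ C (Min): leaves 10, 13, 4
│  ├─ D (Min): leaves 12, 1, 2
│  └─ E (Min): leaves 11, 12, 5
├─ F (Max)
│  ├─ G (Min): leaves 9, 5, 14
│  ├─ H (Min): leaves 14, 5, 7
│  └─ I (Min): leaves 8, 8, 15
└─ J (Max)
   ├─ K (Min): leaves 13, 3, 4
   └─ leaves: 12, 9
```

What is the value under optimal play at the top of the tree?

5

C (Min): min(10, 13, 4) = 4
D (Min): min(12, 1, 2) = 1
E (Min): min(11, 12, 5) = 5
B (Max): max(4, 1, 5) = 5
G (Min): min(9, 5, 14) = 5
H (Min): min(14, 5, 7) = 5
I (Min): min(8, 8, 15) = 8
F (Max): max(5, 5, 8) = 8
K (Min): min(13, 3, 4) = 3
J (Max): max(3, 12, 9) = 12
Root (Min): min(5, 8, 12) = 5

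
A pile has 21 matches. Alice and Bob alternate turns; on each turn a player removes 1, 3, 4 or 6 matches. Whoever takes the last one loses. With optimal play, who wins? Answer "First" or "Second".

First

Compute winning (W) and losing (L) positions by backward induction:
i:   0  1  2  3  4  5  6  7  8  9 10 11 12 13 14 15 16 17 18 19 20 21
     W  L  W  L  W  W  W  W  L  W  L  W  W  W  W  L  W  L  W  W  W  W
Position 21 is W, so the first player wins.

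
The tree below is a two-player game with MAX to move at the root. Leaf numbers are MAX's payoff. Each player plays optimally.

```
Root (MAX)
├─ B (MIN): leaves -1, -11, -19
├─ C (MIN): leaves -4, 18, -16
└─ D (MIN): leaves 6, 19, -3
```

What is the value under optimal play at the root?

-3

B (MIN): min(-1, -11, -19) = -19
C (MIN): min(-4, 18, -16) = -16
D (MIN): min(6, 19, -3) = -3
Root (MAX): max(-19, -16, -3) = -3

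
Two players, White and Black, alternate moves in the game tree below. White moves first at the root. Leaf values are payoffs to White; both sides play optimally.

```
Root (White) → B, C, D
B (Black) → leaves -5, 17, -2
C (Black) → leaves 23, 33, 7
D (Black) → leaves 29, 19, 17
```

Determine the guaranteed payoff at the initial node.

B (Black): min(-5, 17, -2) = -5
C (Black): min(23, 33, 7) = 7
D (Black): min(29, 19, 17) = 17
Root (White): max(-5, 7, 17) = 17

17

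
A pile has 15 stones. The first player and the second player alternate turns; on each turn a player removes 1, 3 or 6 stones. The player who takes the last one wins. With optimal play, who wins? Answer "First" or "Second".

First

i:   0  1  2  3  4  5  6  7  8  9 10 11 12 13 14 15
     L  W  L  W  L  W  W  W  W  L  W  L  W  L  W  W
Position 15 is W, so the first player wins.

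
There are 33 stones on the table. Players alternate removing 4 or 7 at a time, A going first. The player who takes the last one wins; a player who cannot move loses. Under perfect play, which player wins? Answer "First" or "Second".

Positions where the player to move wins (W) vs loses (L):
i:   0  1  2  3  4  5  6  7  8  9 10 11 12 13 14 15 16 17 18 19 20 21 22 23 24 25 26 27 28 29 30 31 32 33
     L  L  L  L  W  W  W  W  W  W  W  L  L  L  L  W  W  W  W  W  W  W  L  L  L  L  W  W  W  W  W  W  W  L
Position 33 is L, so the second player wins.

Second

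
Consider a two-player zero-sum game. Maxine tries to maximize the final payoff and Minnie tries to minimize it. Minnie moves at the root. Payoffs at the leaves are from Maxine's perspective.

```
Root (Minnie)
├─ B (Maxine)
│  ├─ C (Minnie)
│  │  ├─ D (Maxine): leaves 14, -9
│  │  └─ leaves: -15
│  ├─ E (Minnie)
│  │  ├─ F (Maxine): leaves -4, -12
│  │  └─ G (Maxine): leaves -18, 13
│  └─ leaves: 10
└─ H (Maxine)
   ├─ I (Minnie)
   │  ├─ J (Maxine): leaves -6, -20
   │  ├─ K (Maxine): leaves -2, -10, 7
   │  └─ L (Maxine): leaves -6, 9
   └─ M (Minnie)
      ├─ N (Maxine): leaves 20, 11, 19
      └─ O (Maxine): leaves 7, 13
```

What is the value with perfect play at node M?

N: max(20, 11, 19) = 20
O: max(7, 13) = 13
M: min(20, 13) = 13

13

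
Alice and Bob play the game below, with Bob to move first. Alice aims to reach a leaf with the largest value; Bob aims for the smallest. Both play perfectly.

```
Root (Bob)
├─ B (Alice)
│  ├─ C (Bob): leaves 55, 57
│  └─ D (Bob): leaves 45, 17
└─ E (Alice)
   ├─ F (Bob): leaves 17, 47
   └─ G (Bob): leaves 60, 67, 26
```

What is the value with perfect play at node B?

C: min(55, 57) = 55
D: min(45, 17) = 17
B: max(55, 17) = 55

55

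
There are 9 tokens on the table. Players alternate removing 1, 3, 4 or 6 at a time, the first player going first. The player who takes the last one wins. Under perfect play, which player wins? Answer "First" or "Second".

Mark each pile size as W (mover wins) or L (mover loses):
i:   0  1  2  3  4  5  6  7  8  9
     L  W  L  W  W  W  W  L  W  L
Position 9 is L, so the second player wins.

Second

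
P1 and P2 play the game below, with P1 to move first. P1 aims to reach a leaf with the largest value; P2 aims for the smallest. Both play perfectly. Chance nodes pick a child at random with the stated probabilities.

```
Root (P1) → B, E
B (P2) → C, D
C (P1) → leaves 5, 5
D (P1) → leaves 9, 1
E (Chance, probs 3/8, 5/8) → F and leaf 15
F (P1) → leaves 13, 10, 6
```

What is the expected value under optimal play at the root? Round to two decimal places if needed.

C (P1): max(5, 5) = 5
D (P1): max(9, 1) = 9
B (P2): min(5, 9) = 5
F (P1): max(13, 10, 6) = 13
E (Chance): 3/8·13 + 5/8·15 = 14.25
Root (P1): max(5, 14.25) = 14.25

14.25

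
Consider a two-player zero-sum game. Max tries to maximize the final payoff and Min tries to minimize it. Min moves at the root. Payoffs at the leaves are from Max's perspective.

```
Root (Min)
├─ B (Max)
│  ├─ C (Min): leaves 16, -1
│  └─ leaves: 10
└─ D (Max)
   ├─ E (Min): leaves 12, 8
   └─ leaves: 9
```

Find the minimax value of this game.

C (Min): min(16, -1) = -1
B (Max): max(-1, 10) = 10
E (Min): min(12, 8) = 8
D (Max): max(8, 9) = 9
Root (Min): min(10, 9) = 9

9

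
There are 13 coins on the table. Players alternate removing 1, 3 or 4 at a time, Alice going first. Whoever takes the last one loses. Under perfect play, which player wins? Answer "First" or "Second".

Positions where the player to move wins (W) vs loses (L):
i:   0  1  2  3  4  5  6  7  8  9 10 11 12 13
     W  L  W  L  W  W  W  W  L  W  L  W  W  W
Position 13 is W, so the first player wins.

First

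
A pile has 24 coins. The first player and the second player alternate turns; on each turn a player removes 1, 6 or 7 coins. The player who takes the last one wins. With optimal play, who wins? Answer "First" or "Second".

Second

W/L table (W = player to move can force a win):
i:   0  1  2  3  4  5  6  7  8  9 10 11 12 13 14 15 16 17 18 19 20 21 22 23 24
     L  W  L  W  L  W  W  W  W  W  W  W  L  W  L  W  L  W  W  W  W  W  W  W  L
Position 24 is L, so the second player wins.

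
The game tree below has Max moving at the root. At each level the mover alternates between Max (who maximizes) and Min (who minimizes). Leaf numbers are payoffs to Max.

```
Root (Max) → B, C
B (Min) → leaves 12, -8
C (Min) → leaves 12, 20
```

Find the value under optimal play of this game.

B (Min): min(12, -8) = -8
C (Min): min(12, 20) = 12
Root (Max): max(-8, 12) = 12

12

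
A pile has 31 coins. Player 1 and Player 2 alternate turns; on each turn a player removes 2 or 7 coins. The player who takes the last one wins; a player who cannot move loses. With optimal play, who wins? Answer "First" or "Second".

Second

i:   0  1  2  3  4  5  6  7  8  9 10 11 12 13 14 15 16 17 18 19 20 21 22 23 24 25 26 27 28 29 30 31
     L  L  W  W  L  L  W  W  W  L  L  W  W  L  L  W  W  W  L  L  W  W  L  L  W  W  W  L  L  W  W  L
Position 31 is L, so the second player wins.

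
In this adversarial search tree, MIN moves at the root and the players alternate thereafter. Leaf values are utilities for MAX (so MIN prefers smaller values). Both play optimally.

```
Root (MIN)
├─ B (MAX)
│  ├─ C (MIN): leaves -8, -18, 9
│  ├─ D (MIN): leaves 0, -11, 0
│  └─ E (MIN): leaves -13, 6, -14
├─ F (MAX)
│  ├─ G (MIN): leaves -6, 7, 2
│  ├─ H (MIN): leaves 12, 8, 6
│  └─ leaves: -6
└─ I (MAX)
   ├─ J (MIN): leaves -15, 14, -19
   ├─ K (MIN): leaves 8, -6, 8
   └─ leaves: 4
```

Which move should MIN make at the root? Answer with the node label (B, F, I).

C (MIN): min(-8, -18, 9) = -18
D (MIN): min(0, -11, 0) = -11
E (MIN): min(-13, 6, -14) = -14
B (MAX): max(-18, -11, -14) = -11
G (MIN): min(-6, 7, 2) = -6
H (MIN): min(12, 8, 6) = 6
F (MAX): max(-6, 6, -6) = 6
J (MIN): min(-15, 14, -19) = -19
K (MIN): min(8, -6, 8) = -6
I (MAX): max(-19, -6, 4) = 4
Root (MIN): min(-11, 6, 4) = -11
MIN picks the child with the lowest value: B (value -11).

B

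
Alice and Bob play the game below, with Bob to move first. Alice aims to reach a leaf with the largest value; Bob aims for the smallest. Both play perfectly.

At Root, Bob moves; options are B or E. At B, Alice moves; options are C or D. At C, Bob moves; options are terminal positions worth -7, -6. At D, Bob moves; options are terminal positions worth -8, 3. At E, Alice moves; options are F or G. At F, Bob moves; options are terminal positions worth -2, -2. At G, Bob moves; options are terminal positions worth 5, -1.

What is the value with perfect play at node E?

-1

F: min(-2, -2) = -2
G: min(5, -1) = -1
E: max(-2, -1) = -1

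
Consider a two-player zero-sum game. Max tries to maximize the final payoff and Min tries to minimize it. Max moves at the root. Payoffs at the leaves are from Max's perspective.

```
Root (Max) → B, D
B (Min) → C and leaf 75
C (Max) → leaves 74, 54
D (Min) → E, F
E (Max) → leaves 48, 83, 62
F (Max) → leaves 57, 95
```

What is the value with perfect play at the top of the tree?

83

C (Max): max(74, 54) = 74
B (Min): min(74, 75) = 74
E (Max): max(48, 83, 62) = 83
F (Max): max(57, 95) = 95
D (Min): min(83, 95) = 83
Root (Max): max(74, 83) = 83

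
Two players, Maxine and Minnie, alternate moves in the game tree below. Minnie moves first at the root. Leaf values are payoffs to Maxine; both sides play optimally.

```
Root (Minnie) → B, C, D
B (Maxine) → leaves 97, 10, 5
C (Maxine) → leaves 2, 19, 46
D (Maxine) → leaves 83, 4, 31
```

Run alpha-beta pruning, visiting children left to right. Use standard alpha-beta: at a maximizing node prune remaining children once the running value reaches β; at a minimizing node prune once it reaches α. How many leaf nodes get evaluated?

B [α=-∞,β=+∞]: v=97
C [α=-∞,β=97]: v=46
D [α=-∞,β=46]: v=83 after child 1 ≥ β → β-cutoff, skip 2
Root [α=-∞,β=+∞]: v=46
Leaves evaluated: 7 of 9.

7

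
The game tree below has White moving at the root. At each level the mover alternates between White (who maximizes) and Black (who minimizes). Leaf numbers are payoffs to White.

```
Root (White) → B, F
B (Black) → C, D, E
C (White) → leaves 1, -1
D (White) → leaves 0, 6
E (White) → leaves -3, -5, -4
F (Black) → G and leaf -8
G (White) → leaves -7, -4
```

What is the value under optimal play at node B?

C: max(1, -1) = 1
D: max(0, 6) = 6
E: max(-3, -5, -4) = -3
B: min(1, 6, -3) = -3

-3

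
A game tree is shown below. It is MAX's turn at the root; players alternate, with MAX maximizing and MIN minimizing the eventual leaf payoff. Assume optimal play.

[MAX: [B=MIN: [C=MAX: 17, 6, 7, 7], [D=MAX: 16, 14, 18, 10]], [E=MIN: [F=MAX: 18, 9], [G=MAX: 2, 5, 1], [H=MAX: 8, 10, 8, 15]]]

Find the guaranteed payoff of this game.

17

C (MAX): max(17, 6, 7, 7) = 17
D (MAX): max(16, 14, 18, 10) = 18
B (MIN): min(17, 18) = 17
F (MAX): max(18, 9) = 18
G (MAX): max(2, 5, 1) = 5
H (MAX): max(8, 10, 8, 15) = 15
E (MIN): min(18, 5, 15) = 5
Root (MAX): max(17, 5) = 17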